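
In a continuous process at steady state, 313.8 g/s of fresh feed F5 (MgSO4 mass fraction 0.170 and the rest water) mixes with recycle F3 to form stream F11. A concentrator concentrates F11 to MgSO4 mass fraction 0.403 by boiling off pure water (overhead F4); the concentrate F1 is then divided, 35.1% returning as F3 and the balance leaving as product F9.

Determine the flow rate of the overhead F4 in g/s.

Overall MgSO4 balance (none leaves overhead): MgSO4 in fresh feed = MgSO4 in product, i.e. 313.8×0.170 = (1−0.351)·F1·0.403.
F1 = 53.346/(0.403×0.649) = 203.96 g/s.
Recycle F3 = 0.351×203.96 = 71.591 g/s.
Combined feed F11 = 313.8 + 71.591 = 385.39 g/s.
Overhead F4 = F11 − F1 = 385.39 − 203.96 = 181.43 g/s.

181.4 g/s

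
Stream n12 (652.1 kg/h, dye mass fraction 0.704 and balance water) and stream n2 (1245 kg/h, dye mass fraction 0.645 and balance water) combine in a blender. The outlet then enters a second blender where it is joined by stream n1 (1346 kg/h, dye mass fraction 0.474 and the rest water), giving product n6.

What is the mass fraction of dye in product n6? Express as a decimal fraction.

Overall, product flow = 3243.1 kg/h.
dye in = 652.1×0.704 + 1245×0.645 + 1346×0.474 = 1900.1 kg/h.
dye fraction in n6 = 0.586.

0.586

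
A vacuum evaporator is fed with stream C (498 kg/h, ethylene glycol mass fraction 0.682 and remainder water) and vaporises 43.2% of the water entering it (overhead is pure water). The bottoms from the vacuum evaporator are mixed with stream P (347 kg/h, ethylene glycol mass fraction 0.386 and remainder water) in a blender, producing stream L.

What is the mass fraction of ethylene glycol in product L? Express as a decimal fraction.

0.610

Vapour removed = 0.432×0.318×498 = 68.413 kg/h; concentrate = 429.59 kg/h.
ethylene glycol reaching the mixer = 339.64 (from concentrate) + 347×0.386 = 473.58 kg/h.
Product flow = 429.59 + 347 = 776.59 kg/h; ethylene glycol fraction = 0.610.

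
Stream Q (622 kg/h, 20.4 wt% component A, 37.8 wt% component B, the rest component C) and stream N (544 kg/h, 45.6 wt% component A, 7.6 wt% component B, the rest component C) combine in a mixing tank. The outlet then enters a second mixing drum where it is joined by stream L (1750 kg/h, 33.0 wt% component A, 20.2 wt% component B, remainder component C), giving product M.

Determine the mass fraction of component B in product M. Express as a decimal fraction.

Overall, product flow = 2916 kg/h.
component B in = 622×0.378 + 544×0.076 + 1750×0.202 = 629.96 kg/h.
component B fraction in M = 0.216.

0.216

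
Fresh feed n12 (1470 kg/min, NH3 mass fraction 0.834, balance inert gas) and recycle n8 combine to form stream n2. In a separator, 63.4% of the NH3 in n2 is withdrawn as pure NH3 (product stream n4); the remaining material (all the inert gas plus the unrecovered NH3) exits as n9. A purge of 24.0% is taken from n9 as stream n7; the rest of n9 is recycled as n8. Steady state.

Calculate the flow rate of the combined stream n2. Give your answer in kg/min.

inert gas enters only via n12 and leaves only via the purge: 1470×0.166 = 0.240×(inert gas in n9), and the separator passes all inert gas, so inert gas in n2 = inert gas in n9 = 1016.8 kg/min.
NH3 in n2: m_A = 1470×0.834 + (1−0.240)·(1−0.634)·m_A, so m_A = 1226/0.7218 = 1698.4 kg/min.
n2 = 1698.4 + 1016.8 = 2715.2 kg/min.

2715 kg/min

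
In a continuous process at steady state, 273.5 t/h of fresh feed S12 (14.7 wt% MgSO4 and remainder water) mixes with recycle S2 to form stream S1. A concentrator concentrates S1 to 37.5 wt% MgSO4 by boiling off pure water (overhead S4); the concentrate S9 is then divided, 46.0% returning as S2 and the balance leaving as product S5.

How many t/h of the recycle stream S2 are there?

91.33 t/h

Overall MgSO4 balance (none leaves overhead): MgSO4 in fresh feed = MgSO4 in product, i.e. 273.5×0.147 = (1−0.460)·S9·0.375.
S9 = 40.204/(0.375×0.540) = 198.54 t/h.
Recycle S2 = 0.460×198.54 = 91.329 t/h.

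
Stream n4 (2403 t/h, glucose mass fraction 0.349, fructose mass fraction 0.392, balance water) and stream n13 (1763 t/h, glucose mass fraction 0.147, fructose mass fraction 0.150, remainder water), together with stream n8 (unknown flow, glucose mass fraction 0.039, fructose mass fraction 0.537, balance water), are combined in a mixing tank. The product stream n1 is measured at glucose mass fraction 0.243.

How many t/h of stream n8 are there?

419 t/h

Let n8 be the unknown flow. Total out = 4166 + n8.
glucose balance: 1097.8 + 0.039·n8 = 0.243·(4166 + n8)
(0.039 − 0.243)·n8 = 0.243×4166 − 1097.8 = -85.47
n8 = -85.47 / -0.204 = 418.97 t/h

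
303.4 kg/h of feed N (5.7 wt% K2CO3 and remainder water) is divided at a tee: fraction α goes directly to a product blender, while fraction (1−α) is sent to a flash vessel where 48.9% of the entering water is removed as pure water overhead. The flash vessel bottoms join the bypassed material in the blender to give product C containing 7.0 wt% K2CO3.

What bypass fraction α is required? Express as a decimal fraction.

0.597

All 303.4×0.057 = 17.294 kg/h of K2CO3 reaches C, so C = 17.294/0.070 = 247.05 kg/h and vapour = 56.346 kg/h.
The evaporator receives (1−α)·303.4 of feed at 0.943 water and removes 0.489 of that water:
0.489×0.943×(1−α)×303.4 = 56.346
(1−α) = 56.346/139.91 = 0.4027;  α = 0.5973.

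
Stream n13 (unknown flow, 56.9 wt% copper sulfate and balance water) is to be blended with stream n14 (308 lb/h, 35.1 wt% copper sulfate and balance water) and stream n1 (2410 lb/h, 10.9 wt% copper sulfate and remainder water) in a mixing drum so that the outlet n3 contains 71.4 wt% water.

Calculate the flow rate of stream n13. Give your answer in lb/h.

1437 lb/h

Let n13 be the unknown flow. Total out = 2718 + n13.
water balance: 2347.2 + 0.431·n13 = 0.714·(2718 + n13)
(0.431 − 0.714)·n13 = 0.714×2718 − 2347.2 = -406.55
n13 = -406.55 / -0.283 = 1436.6 lb/h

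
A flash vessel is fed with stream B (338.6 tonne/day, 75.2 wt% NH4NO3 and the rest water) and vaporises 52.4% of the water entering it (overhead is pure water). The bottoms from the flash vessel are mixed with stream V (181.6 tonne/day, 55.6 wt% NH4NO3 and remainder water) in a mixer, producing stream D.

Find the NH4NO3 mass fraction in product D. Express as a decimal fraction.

Vapour removed = 0.524×0.248×338.6 = 44.002 tonne/day; concentrate = 294.6 tonne/day.
NH4NO3 reaching the mixer = 254.63 (from concentrate) + 181.6×0.556 = 355.6 tonne/day.
Product flow = 294.6 + 181.6 = 476.2 tonne/day; NH4NO3 fraction = 0.747.

0.747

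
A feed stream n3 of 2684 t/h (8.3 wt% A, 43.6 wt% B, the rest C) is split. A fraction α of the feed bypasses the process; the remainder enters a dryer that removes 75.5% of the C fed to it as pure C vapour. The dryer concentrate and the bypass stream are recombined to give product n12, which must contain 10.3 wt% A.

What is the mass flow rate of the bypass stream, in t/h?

All 2684×0.083 = 222.77 t/h of A reaches n12, so n12 = 222.77/0.103 = 2162.8 t/h and vapour = 521.17 t/h.
The evaporator receives (1−α)·2684 of feed at 0.481 C and removes 0.755 of that C:
0.755×0.481×(1−α)×2684 = 521.17
(1−α) = 521.17/974.71 = 0.5347;  α = 0.4653.
Bypass flow = 0.4653×2684 = 1248.9 t/h.

1249 t/h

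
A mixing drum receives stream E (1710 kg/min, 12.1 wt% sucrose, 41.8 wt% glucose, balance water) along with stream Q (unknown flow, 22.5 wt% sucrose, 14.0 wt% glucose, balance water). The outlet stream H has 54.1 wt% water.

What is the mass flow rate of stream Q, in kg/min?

Let Q be the unknown flow. Total out = 1710 + Q.
water balance: 788.31 + 0.635·Q = 0.541·(1710 + Q)
(0.635 − 0.541)·Q = 0.541×1710 − 788.31 = 136.8
Q = 136.8 / 0.094 = 1455.3 kg/min

1455 kg/min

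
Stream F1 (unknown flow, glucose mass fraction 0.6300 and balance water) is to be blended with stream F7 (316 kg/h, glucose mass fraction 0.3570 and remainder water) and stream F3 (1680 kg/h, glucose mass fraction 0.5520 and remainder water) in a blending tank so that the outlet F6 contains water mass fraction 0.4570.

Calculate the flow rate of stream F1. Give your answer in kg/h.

501.8 kg/h

Let F1 be the unknown flow. Total out = 1996 + F1.
water balance: 955.83 + 0.370·F1 = 0.457·(1996 + F1)
(0.370 − 0.457)·F1 = 0.457×1996 − 955.83 = -43.656
F1 = -43.656 / -0.087 = 501.79 kg/h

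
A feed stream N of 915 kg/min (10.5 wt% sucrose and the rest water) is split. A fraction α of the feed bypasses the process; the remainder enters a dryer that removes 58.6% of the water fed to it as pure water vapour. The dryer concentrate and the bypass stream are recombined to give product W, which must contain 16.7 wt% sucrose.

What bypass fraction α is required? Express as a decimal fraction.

All 915×0.105 = 96.075 kg/min of sucrose reaches W, so W = 96.075/0.167 = 575.3 kg/min and vapour = 339.7 kg/min.
The evaporator receives (1−α)·915 of feed at 0.895 water and removes 0.586 of that water:
0.586×0.895×(1−α)×915 = 339.7
(1−α) = 339.7/479.89 = 0.7079;  α = 0.2921.

0.292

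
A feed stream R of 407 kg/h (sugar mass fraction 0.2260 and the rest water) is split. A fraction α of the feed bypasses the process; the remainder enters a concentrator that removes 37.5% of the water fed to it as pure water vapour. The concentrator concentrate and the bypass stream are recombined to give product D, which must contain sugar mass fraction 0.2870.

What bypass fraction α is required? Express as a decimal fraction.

0.268

All 407×0.226 = 91.982 kg/h of sugar reaches D, so D = 91.982/0.287 = 320.49 kg/h and vapour = 86.505 kg/h.
The evaporator receives (1−α)·407 of feed at 0.774 water and removes 0.375 of that water:
0.375×0.774×(1−α)×407 = 86.505
(1−α) = 86.505/118.13 = 0.7323;  α = 0.2677.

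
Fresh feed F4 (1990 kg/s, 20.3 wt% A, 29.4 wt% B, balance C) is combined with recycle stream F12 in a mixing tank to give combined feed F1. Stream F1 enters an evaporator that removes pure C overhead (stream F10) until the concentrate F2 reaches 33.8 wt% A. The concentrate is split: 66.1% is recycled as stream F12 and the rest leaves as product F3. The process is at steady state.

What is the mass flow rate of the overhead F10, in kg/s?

Overall A balance (none leaves overhead): A in fresh feed = A in product, i.e. 1990×0.203 = (1−0.661)·F2·0.338.
F2 = 403.97/(0.338×0.339) = 3525.6 kg/s.
Recycle F12 = 0.661×3525.6 = 2330.4 kg/s.
Combined feed F1 = 1990 + 2330.4 = 4320.4 kg/s.
Overhead F10 = F1 − F2 = 4320.4 − 3525.6 = 794.82 kg/s.

794.8 kg/s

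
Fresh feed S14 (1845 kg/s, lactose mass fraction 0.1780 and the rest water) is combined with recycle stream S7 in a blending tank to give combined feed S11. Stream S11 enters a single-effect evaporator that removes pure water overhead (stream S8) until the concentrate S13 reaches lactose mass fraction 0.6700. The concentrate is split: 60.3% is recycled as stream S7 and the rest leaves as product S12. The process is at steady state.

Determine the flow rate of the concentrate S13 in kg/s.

1235 kg/s

Overall lactose balance (none leaves overhead): lactose in fresh feed = lactose in product, i.e. 1845×0.178 = (1−0.603)·S13·0.670.
S13 = 328.41/(0.670×0.397) = 1234.7 kg/s.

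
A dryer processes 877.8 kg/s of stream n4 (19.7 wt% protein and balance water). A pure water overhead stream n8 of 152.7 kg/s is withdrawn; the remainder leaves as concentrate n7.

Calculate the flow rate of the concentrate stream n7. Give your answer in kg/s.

Concentrate = 877.8 − 152.7 = 725.1 kg/s.

725.1 kg/s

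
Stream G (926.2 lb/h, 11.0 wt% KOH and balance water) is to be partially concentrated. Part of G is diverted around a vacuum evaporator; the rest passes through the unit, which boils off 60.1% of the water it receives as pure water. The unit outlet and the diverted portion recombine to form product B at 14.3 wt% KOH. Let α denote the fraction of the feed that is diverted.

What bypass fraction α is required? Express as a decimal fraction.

0.569

All 926.2×0.110 = 101.88 lb/h of KOH reaches B, so B = 101.88/0.143 = 712.46 lb/h and vapour = 213.74 lb/h.
The evaporator receives (1−α)·926.2 of feed at 0.890 water and removes 0.601 of that water:
0.601×0.890×(1−α)×926.2 = 213.74
(1−α) = 213.74/495.42 = 0.4314;  α = 0.5686.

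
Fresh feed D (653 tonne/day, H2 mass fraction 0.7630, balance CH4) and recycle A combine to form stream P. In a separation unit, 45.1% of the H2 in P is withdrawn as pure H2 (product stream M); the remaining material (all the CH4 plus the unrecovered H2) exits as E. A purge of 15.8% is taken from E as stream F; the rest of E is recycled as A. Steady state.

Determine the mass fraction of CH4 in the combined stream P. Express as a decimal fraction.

0.5139

CH4 enters only via D and leaves only via the purge: 653×0.237 = 0.158×(CH4 in E), and the separation unit passes all CH4, so CH4 in P = CH4 in E = 979.5 tonne/day.
H2 in P: m_A = 653×0.763 + (1−0.158)·(1−0.451)·m_A, so m_A = 498.24/0.5377 = 926.54 tonne/day.
P = 926.54 + 979.5 = 1906 tonne/day.
CH4 fraction in P = 979.5/1906 = 0.5139.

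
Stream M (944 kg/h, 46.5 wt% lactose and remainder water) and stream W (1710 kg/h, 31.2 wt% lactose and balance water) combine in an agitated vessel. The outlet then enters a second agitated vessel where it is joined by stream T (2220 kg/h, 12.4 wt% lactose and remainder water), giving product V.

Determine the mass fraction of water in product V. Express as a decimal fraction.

0.744

Overall, product flow = 4874 kg/h.
water in = 944×0.535 + 1710×0.688 + 2220×0.876 = 3626.2 kg/h.
water fraction in V = 0.744.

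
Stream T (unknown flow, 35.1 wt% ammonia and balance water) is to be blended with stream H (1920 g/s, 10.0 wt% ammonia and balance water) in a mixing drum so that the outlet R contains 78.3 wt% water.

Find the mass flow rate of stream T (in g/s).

1676 g/s

Let T be the unknown flow. Total out = 1920 + T.
water balance: 1728 + 0.649·T = 0.783·(1920 + T)
(0.649 − 0.783)·T = 0.783×1920 − 1728 = -224.64
T = -224.64 / -0.134 = 1676.4 g/s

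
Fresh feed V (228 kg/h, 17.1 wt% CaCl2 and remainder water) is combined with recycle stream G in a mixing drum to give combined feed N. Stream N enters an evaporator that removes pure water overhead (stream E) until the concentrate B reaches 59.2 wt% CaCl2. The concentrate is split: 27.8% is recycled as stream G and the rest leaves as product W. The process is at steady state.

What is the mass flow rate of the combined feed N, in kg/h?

253.4 kg/h

Overall CaCl2 balance (none leaves overhead): CaCl2 in fresh feed = CaCl2 in product, i.e. 228×0.171 = (1−0.278)·B·0.592.
B = 38.988/(0.592×0.722) = 91.216 kg/h.
Recycle G = 0.278×91.216 = 25.358 kg/h.
Combined feed N = 228 + 25.358 = 253.36 kg/h.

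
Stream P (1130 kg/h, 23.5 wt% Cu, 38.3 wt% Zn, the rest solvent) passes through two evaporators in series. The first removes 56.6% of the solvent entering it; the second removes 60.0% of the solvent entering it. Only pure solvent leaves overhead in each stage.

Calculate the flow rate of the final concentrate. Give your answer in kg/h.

solvent in feed = 1130×0.382 = 431.66 kg/h.
After stage 1: solvent left = (1−0.566)×431.66 = 187.34; stream total = 885.68 kg/h.
After stage 2: solvent left = (1−0.600)×187.34 = 74.936; final concentrate = 773.28 kg/h.

773.3 kg/h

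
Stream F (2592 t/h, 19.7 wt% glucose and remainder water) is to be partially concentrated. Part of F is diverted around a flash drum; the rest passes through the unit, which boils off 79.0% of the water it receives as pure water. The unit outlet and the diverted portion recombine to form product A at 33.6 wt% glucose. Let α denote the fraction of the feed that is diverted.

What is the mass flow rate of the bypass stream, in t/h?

All 2592×0.197 = 510.62 t/h of glucose reaches A, so A = 510.62/0.336 = 1519.7 t/h and vapour = 1072.3 t/h.
The evaporator receives (1−α)·2592 of feed at 0.803 water and removes 0.790 of that water:
0.790×0.803×(1−α)×2592 = 1072.3
(1−α) = 1072.3/1644.3 = 0.6521;  α = 0.3479.
Bypass flow = 0.3479×2592 = 901.68 t/h.

901.7 t/h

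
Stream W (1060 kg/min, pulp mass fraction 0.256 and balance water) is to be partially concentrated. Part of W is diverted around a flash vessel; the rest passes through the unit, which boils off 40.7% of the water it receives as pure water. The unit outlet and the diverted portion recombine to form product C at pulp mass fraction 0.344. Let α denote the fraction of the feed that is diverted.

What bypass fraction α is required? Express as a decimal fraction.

All 1060×0.256 = 271.36 kg/min of pulp reaches C, so C = 271.36/0.344 = 788.84 kg/min and vapour = 271.16 kg/min.
The evaporator receives (1−α)·1060 of feed at 0.744 water and removes 0.407 of that water:
0.407×0.744×(1−α)×1060 = 271.16
(1−α) = 271.16/320.98 = 0.8448;  α = 0.1552.

0.155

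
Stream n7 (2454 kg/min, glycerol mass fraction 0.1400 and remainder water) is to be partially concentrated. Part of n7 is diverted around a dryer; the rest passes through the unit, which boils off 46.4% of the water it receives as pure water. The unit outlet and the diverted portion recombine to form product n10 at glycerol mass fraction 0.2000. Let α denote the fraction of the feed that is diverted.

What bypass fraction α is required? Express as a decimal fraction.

All 2454×0.140 = 343.56 kg/min of glycerol reaches n10, so n10 = 343.56/0.200 = 1717.8 kg/min and vapour = 736.2 kg/min.
The evaporator receives (1−α)·2454 of feed at 0.860 water and removes 0.464 of that water:
0.464×0.860×(1−α)×2454 = 736.2
(1−α) = 736.2/979.24 = 0.7518;  α = 0.2482.

0.248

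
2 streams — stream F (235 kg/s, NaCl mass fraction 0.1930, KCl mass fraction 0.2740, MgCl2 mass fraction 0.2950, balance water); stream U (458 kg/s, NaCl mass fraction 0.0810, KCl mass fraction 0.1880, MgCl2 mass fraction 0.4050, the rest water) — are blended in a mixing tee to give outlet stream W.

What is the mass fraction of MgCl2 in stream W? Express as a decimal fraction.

Total flow out = 235 + 458 = 693 kg/s.
MgCl2 in = 235×0.295 + 458×0.405 = 254.81 kg/s.
MgCl2 mass fraction in W = 254.81/693 = 0.3677.

0.3677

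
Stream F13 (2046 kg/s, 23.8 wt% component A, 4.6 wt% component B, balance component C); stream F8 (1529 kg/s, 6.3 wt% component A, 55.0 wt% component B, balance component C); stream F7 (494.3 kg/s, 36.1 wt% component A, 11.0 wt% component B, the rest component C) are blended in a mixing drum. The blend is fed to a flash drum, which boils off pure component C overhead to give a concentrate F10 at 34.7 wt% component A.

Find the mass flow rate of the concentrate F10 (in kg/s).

component A entering = 2046×0.238 + 1529×0.063 + 494.3×0.361 = 761.72 kg/s.
All component A reports to F10, so F10 = 761.72/0.347 = 2195.2 kg/s.

2195 kg/s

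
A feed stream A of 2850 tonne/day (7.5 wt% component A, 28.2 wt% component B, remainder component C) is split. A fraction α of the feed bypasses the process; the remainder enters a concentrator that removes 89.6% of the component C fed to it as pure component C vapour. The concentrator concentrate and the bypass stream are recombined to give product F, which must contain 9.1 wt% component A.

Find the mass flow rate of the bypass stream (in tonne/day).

All 2850×0.075 = 213.75 tonne/day of component A reaches F, so F = 213.75/0.091 = 2348.9 tonne/day and vapour = 501.1 tonne/day.
The evaporator receives (1−α)·2850 of feed at 0.643 component C and removes 0.896 of that component C:
0.896×0.643×(1−α)×2850 = 501.1
(1−α) = 501.1/1642 = 0.3052;  α = 0.6948.
Bypass flow = 0.6948×2850 = 1980.2 tonne/day.

1980 tonne/day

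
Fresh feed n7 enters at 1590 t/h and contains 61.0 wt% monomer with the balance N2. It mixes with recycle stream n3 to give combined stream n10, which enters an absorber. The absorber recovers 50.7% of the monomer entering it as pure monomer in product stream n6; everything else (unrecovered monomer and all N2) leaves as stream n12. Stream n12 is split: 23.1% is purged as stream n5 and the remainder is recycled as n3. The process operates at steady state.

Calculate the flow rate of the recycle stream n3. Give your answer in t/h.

N2 enters only via n7 and leaves only via the purge: 1590×0.390 = 0.231×(N2 in n12), and the absorber passes all N2, so N2 in n10 = N2 in n12 = 2684.4 t/h.
monomer in n10: m_A = 1590×0.610 + (1−0.231)·(1−0.507)·m_A, so m_A = 969.9/0.6209 = 1562.1 t/h.
n12 = (1−0.507)×1562.1 + 2684.4 = 3454.5 t/h.
Recycle n3 = (1−0.231)×3454.5 = 2656.5 t/h.

2657 t/h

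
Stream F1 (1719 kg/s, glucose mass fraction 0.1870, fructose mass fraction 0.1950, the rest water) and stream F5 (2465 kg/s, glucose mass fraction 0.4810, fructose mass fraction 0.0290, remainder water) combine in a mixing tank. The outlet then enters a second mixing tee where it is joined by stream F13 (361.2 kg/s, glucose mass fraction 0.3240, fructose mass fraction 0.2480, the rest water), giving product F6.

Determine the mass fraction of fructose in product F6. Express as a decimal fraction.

0.1092

Overall, product flow = 4545.2 kg/s.
fructose in = 1719×0.195 + 2465×0.029 + 361.2×0.248 = 496.27 kg/s.
fructose fraction in F6 = 0.1092.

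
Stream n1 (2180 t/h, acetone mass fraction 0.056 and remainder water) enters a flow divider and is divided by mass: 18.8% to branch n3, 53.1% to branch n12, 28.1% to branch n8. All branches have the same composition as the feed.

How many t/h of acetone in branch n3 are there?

Branch n3 total = 0.188×2180 = 409.84 t/h.
acetone in n3 = 0.056×409.84 = 22.951 t/h.

22.95 t/h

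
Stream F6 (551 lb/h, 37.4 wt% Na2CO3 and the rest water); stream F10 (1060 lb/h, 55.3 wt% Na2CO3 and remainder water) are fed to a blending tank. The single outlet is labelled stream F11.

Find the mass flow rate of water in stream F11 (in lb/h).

water out = water in = 551×0.626 + 1060×0.447 = 818.75 lb/h.

818.7 lb/h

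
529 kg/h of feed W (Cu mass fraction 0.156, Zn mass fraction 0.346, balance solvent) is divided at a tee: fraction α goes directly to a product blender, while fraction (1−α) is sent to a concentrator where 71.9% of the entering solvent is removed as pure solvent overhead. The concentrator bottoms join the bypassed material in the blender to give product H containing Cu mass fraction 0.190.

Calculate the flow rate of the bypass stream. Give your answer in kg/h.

264.6 kg/h

All 529×0.156 = 82.524 kg/h of Cu reaches H, so H = 82.524/0.190 = 434.34 kg/h and vapour = 94.663 kg/h.
The evaporator receives (1−α)·529 of feed at 0.498 solvent and removes 0.719 of that solvent:
0.719×0.498×(1−α)×529 = 94.663
(1−α) = 94.663/189.41 = 0.4998;  α = 0.5002.
Bypass flow = 0.5002×529 = 264.62 kg/h.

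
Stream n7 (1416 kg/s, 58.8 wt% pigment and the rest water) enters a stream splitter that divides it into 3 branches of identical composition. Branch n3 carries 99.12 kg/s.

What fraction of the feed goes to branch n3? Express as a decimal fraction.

0.070

Fraction to n3 = 99.12/1416 = 0.0700.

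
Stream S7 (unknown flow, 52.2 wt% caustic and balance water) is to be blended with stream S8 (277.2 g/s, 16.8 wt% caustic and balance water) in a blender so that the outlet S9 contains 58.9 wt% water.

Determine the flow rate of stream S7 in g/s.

Let S7 be the unknown flow. Total out = 277.2 + S7.
water balance: 230.63 + 0.478·S7 = 0.589·(277.2 + S7)
(0.478 − 0.589)·S7 = 0.589×277.2 − 230.63 = -67.36
S7 = -67.36 / -0.111 = 606.84 g/s

606.8 g/s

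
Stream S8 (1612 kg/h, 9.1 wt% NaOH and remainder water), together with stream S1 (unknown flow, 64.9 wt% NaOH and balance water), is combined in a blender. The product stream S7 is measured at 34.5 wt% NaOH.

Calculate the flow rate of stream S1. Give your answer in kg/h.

Let S1 be the unknown flow. Total out = 1612 + S1.
NaOH balance: 146.69 + 0.649·S1 = 0.345·(1612 + S1)
(0.649 − 0.345)·S1 = 0.345×1612 − 146.69 = 409.45
S1 = 409.45 / 0.304 = 1346.9 kg/h

1347 kg/h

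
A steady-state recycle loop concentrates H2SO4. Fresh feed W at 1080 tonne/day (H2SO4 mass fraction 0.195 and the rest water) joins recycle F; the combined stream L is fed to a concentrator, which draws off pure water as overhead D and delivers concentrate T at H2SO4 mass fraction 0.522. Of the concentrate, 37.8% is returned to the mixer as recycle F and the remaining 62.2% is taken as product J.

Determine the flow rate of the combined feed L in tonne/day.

1325 tonne/day

Overall H2SO4 balance (none leaves overhead): H2SO4 in fresh feed = H2SO4 in product, i.e. 1080×0.195 = (1−0.378)·T·0.522.
T = 210.6/(0.522×0.622) = 648.63 tonne/day.
Recycle F = 0.378×648.63 = 245.18 tonne/day.
Combined feed L = 1080 + 245.18 = 1325.2 tonne/day.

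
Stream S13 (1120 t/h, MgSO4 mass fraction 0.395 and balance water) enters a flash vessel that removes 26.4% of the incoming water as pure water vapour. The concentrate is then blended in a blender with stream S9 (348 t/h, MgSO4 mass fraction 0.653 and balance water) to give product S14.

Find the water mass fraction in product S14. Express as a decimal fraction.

0.481

Vapour removed = 0.264×0.605×1120 = 178.89 t/h; concentrate = 941.11 t/h.
water reaching the mixer = 498.71 (from concentrate) + 348×0.347 = 619.47 t/h.
Product flow = 941.11 + 348 = 1289.1 t/h; water fraction = 0.481.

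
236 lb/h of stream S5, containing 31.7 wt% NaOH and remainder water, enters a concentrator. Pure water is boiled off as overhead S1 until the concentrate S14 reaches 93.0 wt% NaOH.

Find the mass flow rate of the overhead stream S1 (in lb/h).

155.6 lb/h

NaOH is conserved: 236×0.317 = 74.812 lb/h all reports to the concentrate.
Concentrate = 74.812/(target fraction) = 80.443 lb/h.
Overhead = 236 − 80.443 = 155.56 lb/h.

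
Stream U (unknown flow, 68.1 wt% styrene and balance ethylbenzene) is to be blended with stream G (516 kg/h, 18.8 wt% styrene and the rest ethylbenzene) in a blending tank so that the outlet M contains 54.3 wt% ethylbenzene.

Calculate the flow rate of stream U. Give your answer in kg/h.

619.7 kg/h

Let U be the unknown flow. Total out = 516 + U.
ethylbenzene balance: 418.99 + 0.319·U = 0.543·(516 + U)
(0.319 − 0.543)·U = 0.543×516 − 418.99 = -138.8
U = -138.8 / -0.224 = 619.66 kg/h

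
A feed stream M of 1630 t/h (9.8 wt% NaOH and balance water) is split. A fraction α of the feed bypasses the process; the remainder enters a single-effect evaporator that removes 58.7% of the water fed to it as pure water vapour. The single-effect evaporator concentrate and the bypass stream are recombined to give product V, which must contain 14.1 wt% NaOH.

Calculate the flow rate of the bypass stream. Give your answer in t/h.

All 1630×0.098 = 159.74 t/h of NaOH reaches V, so V = 159.74/0.141 = 1132.9 t/h and vapour = 497.09 t/h.
The evaporator receives (1−α)·1630 of feed at 0.902 water and removes 0.587 of that water:
0.587×0.902×(1−α)×1630 = 497.09
(1−α) = 497.09/863.04 = 0.5760;  α = 0.4240.
Bypass flow = 0.4240×1630 = 691.16 t/h.

691.2 t/h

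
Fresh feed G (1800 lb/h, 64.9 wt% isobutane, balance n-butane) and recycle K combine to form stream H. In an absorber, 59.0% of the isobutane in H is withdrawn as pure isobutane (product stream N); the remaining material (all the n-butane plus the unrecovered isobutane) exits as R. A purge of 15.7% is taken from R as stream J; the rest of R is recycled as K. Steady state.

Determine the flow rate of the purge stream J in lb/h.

n-butane enters only via G and leaves only via the purge: 1800×0.351 = 0.157×(n-butane in R), and the absorber passes all n-butane, so n-butane in H = n-butane in R = 4024.2 lb/h.
isobutane in H: m_A = 1800×0.649 + (1−0.157)·(1−0.590)·m_A, so m_A = 1168.2/0.6544 = 1785.2 lb/h.
R = (1−0.590)×1785.2 + 4024.2 = 4756.1 lb/h.
Purge J = 0.157×4756.1 = 746.72 lb/h.

746.7 lb/h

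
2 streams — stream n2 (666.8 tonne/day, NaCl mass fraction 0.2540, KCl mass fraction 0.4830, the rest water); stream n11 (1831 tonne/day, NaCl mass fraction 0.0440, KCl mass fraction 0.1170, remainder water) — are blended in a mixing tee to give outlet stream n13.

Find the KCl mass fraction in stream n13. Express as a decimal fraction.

Total flow out = 666.8 + 1831 = 2497.8 tonne/day.
KCl in = 666.8×0.483 + 1831×0.117 = 536.29 tonne/day.
KCl mass fraction in n13 = 536.29/2497.8 = 0.2147.

0.2147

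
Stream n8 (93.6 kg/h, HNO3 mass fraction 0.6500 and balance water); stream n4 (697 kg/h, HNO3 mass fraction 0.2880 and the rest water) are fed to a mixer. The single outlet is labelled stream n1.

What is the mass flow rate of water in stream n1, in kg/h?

529 kg/h

water out = water in = 93.6×0.350 + 697×0.712 = 529.02 kg/h.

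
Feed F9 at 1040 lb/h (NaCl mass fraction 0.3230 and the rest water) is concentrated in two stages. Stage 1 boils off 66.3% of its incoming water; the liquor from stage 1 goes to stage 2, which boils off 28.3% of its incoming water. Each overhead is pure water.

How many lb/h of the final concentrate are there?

water in feed = 1040×0.677 = 704.08 lb/h.
After stage 1: water left = (1−0.663)×704.08 = 237.27; stream total = 573.19 lb/h.
After stage 2: water left = (1−0.283)×237.27 = 170.13; final concentrate = 506.05 lb/h.

506 lb/h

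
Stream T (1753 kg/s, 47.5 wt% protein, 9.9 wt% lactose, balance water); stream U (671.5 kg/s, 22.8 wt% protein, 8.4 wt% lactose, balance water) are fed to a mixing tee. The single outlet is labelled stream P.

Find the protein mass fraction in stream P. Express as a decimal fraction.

Total flow out = 1753 + 671.5 = 2424.5 kg/s.
protein in = 1753×0.475 + 671.5×0.228 = 985.78 kg/s.
protein mass fraction in P = 985.78/2424.5 = 0.407.

0.407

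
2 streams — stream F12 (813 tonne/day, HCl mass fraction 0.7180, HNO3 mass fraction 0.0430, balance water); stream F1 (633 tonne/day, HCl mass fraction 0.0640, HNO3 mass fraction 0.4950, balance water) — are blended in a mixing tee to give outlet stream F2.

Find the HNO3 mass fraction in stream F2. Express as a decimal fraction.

0.2409

Total flow out = 813 + 633 = 1446 tonne/day.
HNO3 in = 813×0.043 + 633×0.495 = 348.29 tonne/day.
HNO3 mass fraction in F2 = 348.29/1446 = 0.2409.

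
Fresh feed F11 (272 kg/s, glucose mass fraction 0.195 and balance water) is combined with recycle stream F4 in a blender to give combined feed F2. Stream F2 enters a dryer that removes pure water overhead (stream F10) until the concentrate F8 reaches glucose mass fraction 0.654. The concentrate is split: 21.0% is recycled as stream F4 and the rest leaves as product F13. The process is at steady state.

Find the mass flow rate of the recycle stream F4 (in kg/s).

21.56 kg/s

Overall glucose balance (none leaves overhead): glucose in fresh feed = glucose in product, i.e. 272×0.195 = (1−0.210)·F8·0.654.
F8 = 53.04/(0.654×0.790) = 102.66 kg/s.
Recycle F4 = 0.210×102.66 = 21.558 kg/s.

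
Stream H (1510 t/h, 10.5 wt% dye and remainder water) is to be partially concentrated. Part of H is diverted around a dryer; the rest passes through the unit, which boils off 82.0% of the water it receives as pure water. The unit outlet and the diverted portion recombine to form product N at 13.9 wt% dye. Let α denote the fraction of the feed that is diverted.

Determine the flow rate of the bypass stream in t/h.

All 1510×0.105 = 158.55 t/h of dye reaches N, so N = 158.55/0.139 = 1140.6 t/h and vapour = 369.35 t/h.
The evaporator receives (1−α)·1510 of feed at 0.895 water and removes 0.820 of that water:
0.820×0.895×(1−α)×1510 = 369.35
(1−α) = 369.35/1108.2 = 0.3333;  α = 0.6667.
Bypass flow = 0.6667×1510 = 1006.7 t/h.

1007 t/h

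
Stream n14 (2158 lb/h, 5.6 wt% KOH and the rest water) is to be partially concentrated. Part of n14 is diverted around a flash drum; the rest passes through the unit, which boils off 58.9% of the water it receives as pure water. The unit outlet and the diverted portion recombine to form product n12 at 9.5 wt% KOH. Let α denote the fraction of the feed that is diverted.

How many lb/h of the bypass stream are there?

564.7 lb/h

All 2158×0.056 = 120.85 lb/h of KOH reaches n12, so n12 = 120.85/0.095 = 1272.1 lb/h and vapour = 885.92 lb/h.
The evaporator receives (1−α)·2158 of feed at 0.944 water and removes 0.589 of that water:
0.589×0.944×(1−α)×2158 = 885.92
(1−α) = 885.92/1199.9 = 0.7383;  α = 0.2617.
Bypass flow = 0.2617×2158 = 564.67 lb/h.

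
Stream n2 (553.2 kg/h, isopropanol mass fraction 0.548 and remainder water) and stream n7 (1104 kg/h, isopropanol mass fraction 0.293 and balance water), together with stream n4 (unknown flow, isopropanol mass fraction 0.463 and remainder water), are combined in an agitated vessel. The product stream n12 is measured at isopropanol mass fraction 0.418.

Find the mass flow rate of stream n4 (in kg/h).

1469 kg/h

Let n4 be the unknown flow. Total out = 1657.2 + n4.
isopropanol balance: 626.63 + 0.463·n4 = 0.418·(1657.2 + n4)
(0.463 − 0.418)·n4 = 0.418×1657.2 − 626.63 = 66.084
n4 = 66.084 / 0.045 = 1468.5 kg/h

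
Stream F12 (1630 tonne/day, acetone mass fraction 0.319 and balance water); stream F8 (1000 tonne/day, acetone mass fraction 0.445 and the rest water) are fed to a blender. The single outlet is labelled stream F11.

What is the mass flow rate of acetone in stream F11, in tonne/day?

965 tonne/day

acetone out = acetone in = 1630×0.319 + 1000×0.445 = 964.97 tonne/day.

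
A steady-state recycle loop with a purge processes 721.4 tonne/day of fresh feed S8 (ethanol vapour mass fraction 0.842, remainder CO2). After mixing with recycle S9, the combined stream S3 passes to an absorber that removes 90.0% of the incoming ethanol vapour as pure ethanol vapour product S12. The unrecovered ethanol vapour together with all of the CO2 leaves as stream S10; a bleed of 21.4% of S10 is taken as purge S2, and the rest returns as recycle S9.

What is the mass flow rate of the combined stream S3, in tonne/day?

CO2 enters only via S8 and leaves only via the purge: 721.4×0.158 = 0.214×(CO2 in S10), and the absorber passes all CO2, so CO2 in S3 = CO2 in S10 = 532.62 tonne/day.
ethanol vapour in S3: m_A = 721.4×0.842 + (1−0.214)·(1−0.900)·m_A, so m_A = 607.42/0.9214 = 659.23 tonne/day.
S3 = 659.23 + 532.62 = 1191.9 tonne/day.

1192 tonne/day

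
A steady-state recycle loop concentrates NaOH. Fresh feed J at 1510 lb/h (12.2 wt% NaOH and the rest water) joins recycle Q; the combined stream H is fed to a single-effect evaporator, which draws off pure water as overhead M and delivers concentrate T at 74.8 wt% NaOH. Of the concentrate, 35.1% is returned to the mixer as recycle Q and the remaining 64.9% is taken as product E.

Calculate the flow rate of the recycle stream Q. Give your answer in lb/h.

133.2 lb/h

Overall NaOH balance (none leaves overhead): NaOH in fresh feed = NaOH in product, i.e. 1510×0.122 = (1−0.351)·T·0.748.
T = 184.22/(0.748×0.649) = 379.48 lb/h.
Recycle Q = 0.351×379.48 = 133.2 lb/h.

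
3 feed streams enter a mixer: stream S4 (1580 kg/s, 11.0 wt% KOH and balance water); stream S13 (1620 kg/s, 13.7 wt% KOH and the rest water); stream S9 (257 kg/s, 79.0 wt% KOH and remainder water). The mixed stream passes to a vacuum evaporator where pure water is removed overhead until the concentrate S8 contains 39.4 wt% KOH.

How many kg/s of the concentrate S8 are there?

KOH entering = 1580×0.110 + 1620×0.137 + 257×0.790 = 598.77 kg/s.
All KOH reports to S8, so S8 = 598.77/0.394 = 1519.7 kg/s.

1520 kg/s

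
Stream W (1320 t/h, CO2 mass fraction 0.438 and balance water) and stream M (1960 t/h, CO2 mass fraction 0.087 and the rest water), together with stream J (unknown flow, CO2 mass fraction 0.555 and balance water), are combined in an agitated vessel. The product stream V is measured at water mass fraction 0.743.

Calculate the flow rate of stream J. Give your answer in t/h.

316.4 t/h

Let J be the unknown flow. Total out = 3280 + J.
water balance: 2531.3 + 0.445·J = 0.743·(3280 + J)
(0.445 − 0.743)·J = 0.743×3280 − 2531.3 = -94.28
J = -94.28 / -0.298 = 316.38 t/h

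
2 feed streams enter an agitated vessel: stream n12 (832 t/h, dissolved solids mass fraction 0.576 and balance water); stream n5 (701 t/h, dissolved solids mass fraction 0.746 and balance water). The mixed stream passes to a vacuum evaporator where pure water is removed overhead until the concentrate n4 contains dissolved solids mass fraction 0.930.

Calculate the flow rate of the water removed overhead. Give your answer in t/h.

455.4 t/h

dissolved solids entering = 832×0.576 + 701×0.746 = 1002.2 t/h.
All dissolved solids reports to n4, so n4 = 1002.2/0.930 = 1077.6 t/h.
Total feed = 1533 t/h; overhead = 1533 − 1077.6 = 455.39 t/h.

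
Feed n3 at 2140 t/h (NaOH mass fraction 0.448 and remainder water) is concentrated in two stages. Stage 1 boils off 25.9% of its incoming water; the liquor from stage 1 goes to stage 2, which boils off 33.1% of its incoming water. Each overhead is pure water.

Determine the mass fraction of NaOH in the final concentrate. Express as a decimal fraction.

water in feed = 2140×0.552 = 1181.3 t/h.
After stage 1: water left = (1−0.259)×1181.3 = 875.33; stream total = 1834 t/h.
After stage 2: water left = (1−0.331)×875.33 = 585.59; final concentrate = 1544.3 t/h.
NaOH fraction = 958.72/1544.3 = 0.621.

0.621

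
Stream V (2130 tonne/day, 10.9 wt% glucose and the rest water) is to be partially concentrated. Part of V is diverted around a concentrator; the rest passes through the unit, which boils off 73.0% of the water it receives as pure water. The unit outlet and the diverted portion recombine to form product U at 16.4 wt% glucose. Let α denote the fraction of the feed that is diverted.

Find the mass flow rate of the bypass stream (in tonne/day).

All 2130×0.109 = 232.17 tonne/day of glucose reaches U, so U = 232.17/0.164 = 1415.7 tonne/day and vapour = 714.33 tonne/day.
The evaporator receives (1−α)·2130 of feed at 0.891 water and removes 0.730 of that water:
0.730×0.891×(1−α)×2130 = 714.33
(1−α) = 714.33/1385.4 = 0.5156;  α = 0.4844.
Bypass flow = 0.4844×2130 = 1031.8 tonne/day.

1032 tonne/day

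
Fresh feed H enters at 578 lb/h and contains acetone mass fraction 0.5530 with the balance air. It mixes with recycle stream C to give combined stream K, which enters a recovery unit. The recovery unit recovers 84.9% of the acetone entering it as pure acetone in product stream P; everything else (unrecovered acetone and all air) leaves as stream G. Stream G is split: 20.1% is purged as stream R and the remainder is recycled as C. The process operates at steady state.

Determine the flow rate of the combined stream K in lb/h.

air enters only via H and leaves only via the purge: 578×0.447 = 0.201×(air in G), and the recovery unit passes all air, so air in K = air in G = 1285.4 lb/h.
acetone in K: m_A = 578×0.553 + (1−0.201)·(1−0.849)·m_A, so m_A = 319.63/0.8794 = 363.49 lb/h.
K = 363.49 + 1285.4 = 1648.9 lb/h.

1649 lb/h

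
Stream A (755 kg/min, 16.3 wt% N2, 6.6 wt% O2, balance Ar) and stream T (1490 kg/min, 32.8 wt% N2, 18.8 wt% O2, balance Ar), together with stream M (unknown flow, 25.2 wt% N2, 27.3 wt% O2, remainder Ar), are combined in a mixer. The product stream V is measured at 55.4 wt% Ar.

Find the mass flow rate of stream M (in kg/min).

753.6 kg/min

Let M be the unknown flow. Total out = 2245 + M.
Ar balance: 1303.3 + 0.475·M = 0.554·(2245 + M)
(0.475 − 0.554)·M = 0.554×2245 − 1303.3 = -59.535
M = -59.535 / -0.079 = 753.61 kg/min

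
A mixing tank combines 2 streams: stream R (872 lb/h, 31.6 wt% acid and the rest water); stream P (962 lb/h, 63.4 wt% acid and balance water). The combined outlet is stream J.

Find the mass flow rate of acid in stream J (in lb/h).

acid out = acid in = 872×0.316 + 962×0.634 = 885.46 lb/h.

885.5 lb/h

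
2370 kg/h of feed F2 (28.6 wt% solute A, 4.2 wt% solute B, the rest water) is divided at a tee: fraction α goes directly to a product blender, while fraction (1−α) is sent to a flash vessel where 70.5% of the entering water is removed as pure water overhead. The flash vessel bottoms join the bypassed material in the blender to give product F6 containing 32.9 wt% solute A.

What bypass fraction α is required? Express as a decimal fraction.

0.724

All 2370×0.286 = 677.82 kg/h of solute A reaches F6, so F6 = 677.82/0.329 = 2060.2 kg/h and vapour = 309.76 kg/h.
The evaporator receives (1−α)·2370 of feed at 0.672 water and removes 0.705 of that water:
0.705×0.672×(1−α)×2370 = 309.76
(1−α) = 309.76/1122.8 = 0.2759;  α = 0.7241.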